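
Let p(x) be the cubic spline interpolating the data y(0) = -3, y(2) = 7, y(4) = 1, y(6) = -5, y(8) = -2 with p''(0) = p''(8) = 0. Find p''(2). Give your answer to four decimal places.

-6.1875

With m_i denoting the second derivative at x_i, h_i = 2, 2, 2, 2, and Δ_i = (y_(i+1) − y_i)/h_i = 5, -3, -3, 3/2:
  2·m_0 + 8·m_1 + 2·m_2 = 6(Δ_1 - Δ_0) = -48
  2·m_1 + 8·m_2 + 2·m_3 = 6(Δ_2 - Δ_1) = 0
  2·m_2 + 8·m_3 + 2·m_4 = 6(Δ_3 - Δ_2) = 27
Natural end conditions: m_0 = m_4 = 0.
Solving: m_0 = 0, m_1 = -99/16, m_2 = 3/4, m_3 = 51/16, m_4 = 0.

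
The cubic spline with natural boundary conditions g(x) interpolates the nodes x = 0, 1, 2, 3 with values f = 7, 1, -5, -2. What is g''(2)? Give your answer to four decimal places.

With M_i denoting the second derivative at x_i, h_i = 1, 1, 1, and Δ_i = (y_(i+1) − y_i)/h_i = -6, -6, 3:
  1·M_0 + 4·M_1 + 1·M_2 = 6(Δ_1 - Δ_0) = 0
  1·M_1 + 4·M_2 + 1·M_3 = 6(Δ_2 - Δ_1) = 54
Natural end conditions: M_0 = M_3 = 0.
Solving the tridiagonal system: M_0 = 0, M_1 = -18/5, M_2 = 72/5, M_3 = 0.

14.4000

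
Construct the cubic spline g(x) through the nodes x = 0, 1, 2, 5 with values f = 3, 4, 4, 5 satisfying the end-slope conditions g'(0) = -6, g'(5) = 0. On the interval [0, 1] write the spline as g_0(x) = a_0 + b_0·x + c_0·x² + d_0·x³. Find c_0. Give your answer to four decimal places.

Let M_i = g''(x_i). Step sizes h_i = 1, 1, 3; slopes of the chords Δ_i = (y_(i+1) - y_i)/h_i = 1, 0, 1/3.
  1·M_0 + 4·M_1 + 1·M_2 = 6(Δ_1 - Δ_0) = -6
  1·M_1 + 8·M_2 + 3·M_3 = 6(Δ_2 - Δ_1) = 2
Clamped end conditions give two more equations: 2h_0·M_0 + h_0·M_1 = 6(Δ_0 - g'(0)) = 42 and h_2·M_2 + 2h_2·M_3 = 6(g'(5) - Δ_2) = -2.
Solving the tridiagonal system: M_0 = 728/29, M_1 = -238/29, M_2 = 50/29, M_3 = -104/87.
On [0, 1], with g_0(x) = a_0 + b_0·x + c_0·x² + d_0·x³: c_0 = M_0/2 = 364/29, d_0 = (M_1 - M_0)/(6h_0) = -161/29, b_0 = Δ_0 - h_0(2M_0 + M_1)/6 = -6.

12.5517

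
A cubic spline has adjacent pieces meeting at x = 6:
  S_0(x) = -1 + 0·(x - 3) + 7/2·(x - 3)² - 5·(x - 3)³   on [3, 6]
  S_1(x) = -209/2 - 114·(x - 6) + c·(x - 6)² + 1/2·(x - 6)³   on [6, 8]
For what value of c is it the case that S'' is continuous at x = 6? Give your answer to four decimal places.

-41.5000

S_0''(x) = 7 - 30·(x - 3), so S_0''(6) = -83. On the right, S_1''(6) = 2c, so c = -83/2.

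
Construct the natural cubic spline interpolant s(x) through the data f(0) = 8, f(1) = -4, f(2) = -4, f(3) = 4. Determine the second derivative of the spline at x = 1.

16

Write σ_i for s''(x_i). With h_i = 1, 1, 1 and divided differences Δ_i = -12, 0, 8, the continuity of s' gives the tridiagonal system
  1·σ_0 + 4·σ_1 + 1·σ_2 = 6(Δ_1 - Δ_0) = 72
  1·σ_1 + 4·σ_2 + 1·σ_3 = 6(Δ_2 - Δ_1) = 48
Natural end conditions: σ_0 = σ_3 = 0.
Solving the tridiagonal system: σ_0 = 0, σ_1 = 16, σ_2 = 8, σ_3 = 0.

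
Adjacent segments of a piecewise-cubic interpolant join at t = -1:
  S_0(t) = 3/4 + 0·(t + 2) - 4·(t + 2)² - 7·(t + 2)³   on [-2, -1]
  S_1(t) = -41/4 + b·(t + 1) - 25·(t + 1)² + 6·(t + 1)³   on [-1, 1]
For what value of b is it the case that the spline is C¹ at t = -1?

-29

S_0'(t) = 0 - 8·(t + 2) - 21·(t + 2)², so S_0'(-1) = -29. On the right, S_1'(-1) = b, so b = -29.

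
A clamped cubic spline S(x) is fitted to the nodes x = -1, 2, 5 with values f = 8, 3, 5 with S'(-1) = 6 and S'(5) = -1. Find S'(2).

Write σ_i for S''(x_i). With h_i = 3, 3 and divided differences Δ_i = -5/3, 2/3, the continuity of S' gives the tridiagonal system
  3·σ_0 + 12·σ_1 + 3·σ_2 = 6(Δ_1 - Δ_0) = 14
Clamped end conditions give two more equations: 2h_0·σ_0 + h_0·σ_1 = 6(Δ_0 - S'(-1)) = -46 and h_1·σ_1 + 2h_1·σ_2 = 6(S'(5) - Δ_1) = -10.
Solving: σ_0 = -10, σ_1 = 14/3, σ_2 = -4.
On [2, 5], S'(x) = b_1 + 2c_1·(x - 2) + 3d_1·(x - 2)² with b_1 = Δ_1 - h_1(2σ_1 + σ_2)/6 = -2, c_1 = σ_1/2 = 7/3, d_1 = (σ_2 - σ_1)/(6h_1) = -13/27. So S'(2) = -2.

-2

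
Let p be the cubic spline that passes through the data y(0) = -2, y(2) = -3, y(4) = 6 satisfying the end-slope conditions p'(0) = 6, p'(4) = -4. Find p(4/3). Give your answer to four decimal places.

-2.5926

Write M_i for p''(x_i). With h_i = 2, 2 and divided differences Δ_i = -1/2, 9/2, the continuity of p' gives the tridiagonal system
  2·M_0 + 8·M_1 + 2·M_2 = 6(Δ_1 - Δ_0) = 30
Clamped end conditions give two more equations: 2h_0·M_0 + h_0·M_1 = 6(Δ_0 - p'(0)) = -39 and h_1·M_1 + 2h_1·M_2 = 6(p'(4) - Δ_1) = -51.
Hence M_0 = -16, M_1 = 25/2, M_2 = -19.
On [0, 2], p(t) = -2 + 6·t - 8·t² + 19/8·t³.
With t = 4/3: p(4/3) = -70/27.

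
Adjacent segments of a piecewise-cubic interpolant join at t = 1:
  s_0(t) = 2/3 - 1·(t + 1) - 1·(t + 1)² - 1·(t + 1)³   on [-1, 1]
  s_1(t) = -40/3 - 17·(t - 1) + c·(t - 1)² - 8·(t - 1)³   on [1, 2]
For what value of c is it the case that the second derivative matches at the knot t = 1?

s_0''(t) = -2 - 6·(t + 1), so s_0''(1) = -14. On the right, s_1''(1) = 2c, so c = -7.

-7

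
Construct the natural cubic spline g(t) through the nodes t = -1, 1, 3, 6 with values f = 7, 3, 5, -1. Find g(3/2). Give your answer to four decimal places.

Write M_i for g''(x_i). With h_i = 2, 2, 3 and divided differences Δ_i = -2, 1, -2, the continuity of g' gives the tridiagonal system
  2·M_0 + 8·M_1 + 2·M_2 = 6(Δ_1 - Δ_0) = 18
  2·M_1 + 10·M_2 + 3·M_3 = 6(Δ_2 - Δ_1) = -18
Natural end conditions: M_0 = M_3 = 0.
Solving: M_0 = 0, M_1 = 54/19, M_2 = -45/19, M_3 = 0.
On [1, 3], g(t) = 3 - 2/19·(t - 1) + 27/19·(t - 1)² - 33/76·(t - 1)³.
With (t - 1) = 1/2: g(3/2) = 1975/608.

3.2484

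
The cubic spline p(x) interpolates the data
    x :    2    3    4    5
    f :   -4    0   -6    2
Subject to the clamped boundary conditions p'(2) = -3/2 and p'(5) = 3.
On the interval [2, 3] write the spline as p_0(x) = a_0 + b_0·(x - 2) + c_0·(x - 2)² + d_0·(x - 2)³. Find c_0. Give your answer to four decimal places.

Write m_i for p''(x_i). With h_i = 1, 1, 1 and divided differences Δ_i = 4, -6, 8, the continuity of p' gives the tridiagonal system
  1·m_0 + 4·m_1 + 1·m_2 = 6(Δ_1 - Δ_0) = -60
  1·m_1 + 4·m_2 + 1·m_3 = 6(Δ_2 - Δ_1) = 84
Clamped end conditions give two more equations: 2h_0·m_0 + h_0·m_1 = 6(Δ_0 - p'(2)) = 33 and h_2·m_2 + 2h_2·m_3 = 6(p'(5) - Δ_2) = -30.
Solving the tridiagonal system: m_0 = 164/5, m_1 = -163/5, m_2 = 188/5, m_3 = -169/5.
On [2, 3], with p_0(x) = a_0 + b_0·(x - 2) + c_0·(x - 2)² + d_0·(x - 2)³: c_0 = m_0/2 = 82/5, d_0 = (m_1 - m_0)/(6h_0) = -109/10, b_0 = Δ_0 - h_0(2m_0 + m_1)/6 = -3/2.

16.4000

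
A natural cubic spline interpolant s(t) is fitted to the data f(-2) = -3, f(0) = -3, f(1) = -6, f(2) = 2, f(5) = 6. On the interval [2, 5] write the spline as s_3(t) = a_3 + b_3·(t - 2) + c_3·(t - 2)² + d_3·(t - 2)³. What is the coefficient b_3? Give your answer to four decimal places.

With M_i denoting the second derivative at x_i, h_i = 2, 1, 1, 3, and Δ_i = (y_(i+1) − y_i)/h_i = 0, -3, 8, 4/3:
  2·M_0 + 6·M_1 + 1·M_2 = 6(Δ_1 - Δ_0) = -18
  1·M_1 + 4·M_2 + 1·M_3 = 6(Δ_2 - Δ_1) = 66
  1·M_2 + 8·M_3 + 3·M_4 = 6(Δ_3 - Δ_2) = -40
Natural end conditions: M_0 = M_4 = 0.
Forward elimination and back-substitution give M_0 = 0, M_1 = -563/89, M_2 = 1776/89, M_3 = -667/89, M_4 = 0.
On [2, 5], with s_3(t) = a_3 + b_3·(t - 2) + c_3·(t - 2)² + d_3·(t - 2)³: c_3 = M_3/2 = -667/178, d_3 = (M_4 - M_3)/(6h_3) = 667/1602, b_3 = Δ_3 - h_3(2M_3 + M_4)/6 = 2357/267.

8.8277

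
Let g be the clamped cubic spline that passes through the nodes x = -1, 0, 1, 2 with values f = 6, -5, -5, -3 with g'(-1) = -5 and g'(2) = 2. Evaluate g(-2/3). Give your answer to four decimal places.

Write M_i for g''(x_i). With h_i = 1, 1, 1 and divided differences Δ_i = -11, 0, 2, the continuity of g' gives the tridiagonal system
  1·M_0 + 4·M_1 + 1·M_2 = 6(Δ_1 - Δ_0) = 66
  1·M_1 + 4·M_2 + 1·M_3 = 6(Δ_2 - Δ_1) = 12
Clamped end conditions give two more equations: 2h_0·M_0 + h_0·M_1 = 6(Δ_0 - g'(-1)) = -36 and h_2·M_2 + 2h_2·M_3 = 6(g'(2) - Δ_2) = 0.
Hence M_0 = -458/15, M_1 = 376/15, M_2 = -56/15, M_3 = 28/15.
On [-1, 0], g(x) = 6 - 5·(x + 1) - 229/15·(x + 1)² + 139/15·(x + 1)³.
With (x + 1) = 1/3: g(-2/3) = 1207/405.

2.9802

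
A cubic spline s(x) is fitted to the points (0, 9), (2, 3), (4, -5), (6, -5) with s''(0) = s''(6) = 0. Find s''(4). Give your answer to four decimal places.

Write M_i for s''(x_i). With h_i = 2, 2, 2 and divided differences Δ_i = -3, -4, 0, the continuity of s' gives the tridiagonal system
  2·M_0 + 8·M_1 + 2·M_2 = 6(Δ_1 - Δ_0) = -6
  2·M_1 + 8·M_2 + 2·M_3 = 6(Δ_2 - Δ_1) = 24
Natural end conditions: M_0 = M_3 = 0.
Forward elimination and back-substitution give M_0 = 0, M_1 = -8/5, M_2 = 17/5, M_3 = 0.

3.4000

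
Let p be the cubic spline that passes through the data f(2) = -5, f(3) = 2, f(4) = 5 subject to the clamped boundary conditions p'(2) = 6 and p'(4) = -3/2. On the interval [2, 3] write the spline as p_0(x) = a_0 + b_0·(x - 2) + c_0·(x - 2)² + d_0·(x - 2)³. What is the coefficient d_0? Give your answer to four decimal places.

-1.6250

Let m_i = p''(x_i). Step sizes h_i = 1, 1; slopes of the chords Δ_i = (y_(i+1) - y_i)/h_i = 7, 3.
  1·m_0 + 4·m_1 + 1·m_2 = 6(Δ_1 - Δ_0) = -24
Clamped end conditions give two more equations: 2h_0·m_0 + h_0·m_1 = 6(Δ_0 - p'(2)) = 6 and h_1·m_1 + 2h_1·m_2 = 6(p'(4) - Δ_1) = -27.
Forward elimination and back-substitution give m_0 = 21/4, m_1 = -9/2, m_2 = -45/4.
On [2, 3], with p_0(x) = a_0 + b_0·(x - 2) + c_0·(x - 2)² + d_0·(x - 2)³: c_0 = m_0/2 = 21/8, d_0 = (m_1 - m_0)/(6h_0) = -13/8, b_0 = Δ_0 - h_0(2m_0 + m_1)/6 = 6.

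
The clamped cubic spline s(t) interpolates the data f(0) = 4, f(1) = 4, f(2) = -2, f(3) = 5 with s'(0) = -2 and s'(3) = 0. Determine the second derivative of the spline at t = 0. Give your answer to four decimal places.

With m_i denoting the second derivative at x_i, h_i = 1, 1, 1, and Δ_i = (y_(i+1) − y_i)/h_i = 0, -6, 7:
  1·m_0 + 4·m_1 + 1·m_2 = 6(Δ_1 - Δ_0) = -36
  1·m_1 + 4·m_2 + 1·m_3 = 6(Δ_2 - Δ_1) = 78
Clamped end conditions give two more equations: 2h_0·m_0 + h_0·m_1 = 6(Δ_0 - s'(0)) = 12 and h_2·m_2 + 2h_2·m_3 = 6(s'(3) - Δ_2) = -42.
Forward elimination and back-substitution give m_0 = 254/15, m_1 = -328/15, m_2 = 518/15, m_3 = -574/15.

16.9333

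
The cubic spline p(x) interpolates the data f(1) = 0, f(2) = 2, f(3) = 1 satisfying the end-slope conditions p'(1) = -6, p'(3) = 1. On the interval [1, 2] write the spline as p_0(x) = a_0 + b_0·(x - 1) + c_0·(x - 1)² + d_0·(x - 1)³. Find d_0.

-8

Write m_i for p''(x_i). With h_i = 1, 1 and divided differences Δ_i = 2, -1, the continuity of p' gives the tridiagonal system
  1·m_0 + 4·m_1 + 1·m_2 = 6(Δ_1 - Δ_0) = -18
Clamped end conditions give two more equations: 2h_0·m_0 + h_0·m_1 = 6(Δ_0 - p'(1)) = 48 and h_1·m_1 + 2h_1·m_2 = 6(p'(3) - Δ_1) = 12.
Solving the tridiagonal system: m_0 = 32, m_1 = -16, m_2 = 14.
On [1, 2], with p_0(x) = a_0 + b_0·(x - 1) + c_0·(x - 1)² + d_0·(x - 1)³: c_0 = m_0/2 = 16, d_0 = (m_1 - m_0)/(6h_0) = -8, b_0 = Δ_0 - h_0(2m_0 + m_1)/6 = -6.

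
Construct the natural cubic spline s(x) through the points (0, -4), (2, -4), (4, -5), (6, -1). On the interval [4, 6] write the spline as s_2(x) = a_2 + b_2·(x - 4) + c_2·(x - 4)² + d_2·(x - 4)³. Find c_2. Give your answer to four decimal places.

With M_i denoting the second derivative at x_i, h_i = 2, 2, 2, and Δ_i = (y_(i+1) − y_i)/h_i = 0, -1/2, 2:
  2·M_0 + 8·M_1 + 2·M_2 = 6(Δ_1 - Δ_0) = -3
  2·M_1 + 8·M_2 + 2·M_3 = 6(Δ_2 - Δ_1) = 15
Natural end conditions: M_0 = M_3 = 0.
Hence M_0 = 0, M_1 = -9/10, M_2 = 21/10, M_3 = 0.
On [4, 6], with s_2(x) = a_2 + b_2·(x - 4) + c_2·(x - 4)² + d_2·(x - 4)³: c_2 = M_2/2 = 21/20, d_2 = (M_3 - M_2)/(6h_2) = -7/40, b_2 = Δ_2 - h_2(2M_2 + M_3)/6 = 3/5.

1.0500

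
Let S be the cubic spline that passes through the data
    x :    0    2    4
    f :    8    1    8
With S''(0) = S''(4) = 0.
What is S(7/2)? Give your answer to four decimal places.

Write m_i for S''(x_i). With h_i = 2, 2 and divided differences Δ_i = -7/2, 7/2, the continuity of S' gives the tridiagonal system
  2·m_0 + 8·m_1 + 2·m_2 = 6(Δ_1 - Δ_0) = 42
Natural end conditions: m_0 = m_2 = 0.
Hence m_0 = 0, m_1 = 21/4, m_2 = 0.
On [2, 4], S(x) = 1 + 0·(x - 2) + 21/8·(x - 2)² - 7/16·(x - 2)³.
With (x - 2) = 3/2: S(7/2) = 695/128.

5.4297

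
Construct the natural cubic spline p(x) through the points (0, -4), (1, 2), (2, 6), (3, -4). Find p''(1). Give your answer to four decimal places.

With σ_i denoting the second derivative at x_i, h_i = 1, 1, 1, and Δ_i = (y_(i+1) − y_i)/h_i = 6, 4, -10:
  1·σ_0 + 4·σ_1 + 1·σ_2 = 6(Δ_1 - Δ_0) = -12
  1·σ_1 + 4·σ_2 + 1·σ_3 = 6(Δ_2 - Δ_1) = -84
Natural end conditions: σ_0 = σ_3 = 0.
Solving: σ_0 = 0, σ_1 = 12/5, σ_2 = -108/5, σ_3 = 0.

2.4000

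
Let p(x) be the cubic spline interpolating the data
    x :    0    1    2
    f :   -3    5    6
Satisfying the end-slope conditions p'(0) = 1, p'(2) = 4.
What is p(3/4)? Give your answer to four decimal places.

Write m_i for p''(x_i). With h_i = 1, 1 and divided differences Δ_i = 8, 1, the continuity of p' gives the tridiagonal system
  1·m_0 + 4·m_1 + 1·m_2 = 6(Δ_1 - Δ_0) = -42
Clamped end conditions give two more equations: 2h_0·m_0 + h_0·m_1 = 6(Δ_0 - p'(0)) = 42 and h_1·m_1 + 2h_1·m_2 = 6(p'(2) - Δ_1) = 18.
Solving: m_0 = 33, m_1 = -24, m_2 = 21.
On [0, 1], p(x) = -3 + 1·x + 33/2·x² - 19/2·x³.
With x = 3/4: p(3/4) = 387/128.

3.0234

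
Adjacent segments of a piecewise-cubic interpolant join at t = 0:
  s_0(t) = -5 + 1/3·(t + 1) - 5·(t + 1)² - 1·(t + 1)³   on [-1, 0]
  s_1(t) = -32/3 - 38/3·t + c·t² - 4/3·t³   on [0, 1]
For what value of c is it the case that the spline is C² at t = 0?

-8

s_0''(t) = -10 - 6·(t + 1), so s_0''(0) = -16. On the right, s_1''(0) = 2c, so c = -8.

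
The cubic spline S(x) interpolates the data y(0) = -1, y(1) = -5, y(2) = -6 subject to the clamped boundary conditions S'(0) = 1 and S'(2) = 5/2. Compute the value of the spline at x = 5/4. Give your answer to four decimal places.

-5.9238

Put m_i = S'' at the i-th knot. Here h = (1, 1) and Δ = (-4, -1), so the interior equations h_(i-1)·m_(i-1) + 2(h_(i-1)+h_i)·m_i + h_i·m_(i+1) = 6(Δ_i − Δ_(i-1)) read
  1·m_0 + 4·m_1 + 1·m_2 = 6(Δ_1 - Δ_0) = 18
Clamped end conditions give two more equations: 2h_0·m_0 + h_0·m_1 = 6(Δ_0 - S'(0)) = -30 and h_1·m_1 + 2h_1·m_2 = 6(S'(2) - Δ_1) = 21.
Solving the tridiagonal system: m_0 = -75/4, m_1 = 15/2, m_2 = 27/4.
On [1, 2], S(x) = -5 - 37/8·(x - 1) + 15/4·(x - 1)² - 1/8·(x - 1)³.
With (x - 1) = 1/4: S(5/4) = -3033/512.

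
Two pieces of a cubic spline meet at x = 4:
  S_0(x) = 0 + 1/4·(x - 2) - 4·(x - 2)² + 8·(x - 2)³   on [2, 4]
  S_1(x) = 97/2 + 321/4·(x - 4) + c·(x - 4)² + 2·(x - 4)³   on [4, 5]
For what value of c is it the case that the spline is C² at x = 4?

44

S_0''(x) = -8 + 48·(x - 2), so S_0''(4) = 88. On the right, S_1''(4) = 2c, so c = 44.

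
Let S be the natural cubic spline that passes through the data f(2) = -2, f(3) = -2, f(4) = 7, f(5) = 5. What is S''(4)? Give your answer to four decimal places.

Write M_i for S''(x_i). With h_i = 1, 1, 1 and divided differences Δ_i = 0, 9, -2, the continuity of S' gives the tridiagonal system
  1·M_0 + 4·M_1 + 1·M_2 = 6(Δ_1 - Δ_0) = 54
  1·M_1 + 4·M_2 + 1·M_3 = 6(Δ_2 - Δ_1) = -66
Natural end conditions: M_0 = M_3 = 0.
Forward elimination and back-substitution give M_0 = 0, M_1 = 94/5, M_2 = -106/5, M_3 = 0.

-21.2000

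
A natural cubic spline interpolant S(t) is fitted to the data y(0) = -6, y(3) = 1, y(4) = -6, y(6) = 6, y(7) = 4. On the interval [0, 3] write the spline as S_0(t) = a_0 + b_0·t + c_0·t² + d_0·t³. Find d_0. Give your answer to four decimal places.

-0.5236

With m_i denoting the second derivative at x_i, h_i = 3, 1, 2, 1, and Δ_i = (y_(i+1) − y_i)/h_i = 7/3, -7, 6, -2:
  3·m_0 + 8·m_1 + 1·m_2 = 6(Δ_1 - Δ_0) = -56
  1·m_1 + 6·m_2 + 2·m_3 = 6(Δ_2 - Δ_1) = 78
  2·m_2 + 6·m_3 + 1·m_4 = 6(Δ_3 - Δ_2) = -48
Natural end conditions: m_0 = m_4 = 0.
Hence m_0 = 0, m_1 = -1178/125, m_2 = 2424/125, m_3 = -1808/125, m_4 = 0.
On [0, 3], with S_0(t) = a_0 + b_0·t + c_0·t² + d_0·t³: c_0 = m_0/2 = 0, d_0 = (m_1 - m_0)/(6h_0) = -589/1125, b_0 = Δ_0 - h_0(2m_0 + m_1)/6 = 2642/375.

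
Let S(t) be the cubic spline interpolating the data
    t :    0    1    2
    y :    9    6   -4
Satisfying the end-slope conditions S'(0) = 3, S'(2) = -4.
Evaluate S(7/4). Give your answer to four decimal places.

-2.3203

Put σ_i = S'' at the i-th knot. Here h = (1, 1) and Δ = (-3, -10), so the interior equations h_(i-1)·σ_(i-1) + 2(h_(i-1)+h_i)·σ_i + h_i·σ_(i+1) = 6(Δ_i − Δ_(i-1)) read
  1·σ_0 + 4·σ_1 + 1·σ_2 = 6(Δ_1 - Δ_0) = -42
Clamped end conditions give two more equations: 2h_0·σ_0 + h_0·σ_1 = 6(Δ_0 - S'(0)) = -36 and h_1·σ_1 + 2h_1·σ_2 = 6(S'(2) - Δ_1) = 36.
Forward elimination and back-substitution give σ_0 = -11, σ_1 = -14, σ_2 = 25.
On [1, 2], S(t) = 6 - 19/2·(t - 1) - 7·(t - 1)² + 13/2·(t - 1)³.
With (t - 1) = 3/4: S(7/4) = -297/128.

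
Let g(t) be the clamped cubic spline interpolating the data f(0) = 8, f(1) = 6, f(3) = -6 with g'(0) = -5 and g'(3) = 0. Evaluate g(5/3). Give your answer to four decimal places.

Write M_i for g''(x_i). With h_i = 1, 2 and divided differences Δ_i = -2, -6, the continuity of g' gives the tridiagonal system
  1·M_0 + 6·M_1 + 2·M_2 = 6(Δ_1 - Δ_0) = -24
Clamped end conditions give two more equations: 2h_0·M_0 + h_0·M_1 = 6(Δ_0 - g'(0)) = 18 and h_1·M_1 + 2h_1·M_2 = 6(g'(3) - Δ_1) = 36.
Solving: M_0 = 44/3, M_1 = -34/3, M_2 = 44/3.
On [1, 3], g(t) = 6 - 10/3·(t - 1) - 17/3·(t - 1)² + 13/6·(t - 1)³.
With (t - 1) = 2/3: g(5/3) = 154/81.

1.9012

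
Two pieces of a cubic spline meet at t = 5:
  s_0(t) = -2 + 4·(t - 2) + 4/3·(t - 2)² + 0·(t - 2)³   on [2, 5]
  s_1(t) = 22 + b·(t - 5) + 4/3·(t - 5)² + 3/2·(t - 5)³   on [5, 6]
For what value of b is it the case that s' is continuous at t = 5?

s_0'(t) = 4 + 8/3·(t - 2) + 0·(t - 2)², so s_0'(5) = 12. On the right, s_1'(5) = b, so b = 12.

12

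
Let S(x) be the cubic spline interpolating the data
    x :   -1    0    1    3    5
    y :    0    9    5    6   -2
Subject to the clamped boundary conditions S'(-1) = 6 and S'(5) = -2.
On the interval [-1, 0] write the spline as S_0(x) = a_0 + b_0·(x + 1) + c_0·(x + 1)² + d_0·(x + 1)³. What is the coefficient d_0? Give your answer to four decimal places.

-8.5655

Put M_i = S'' at the i-th knot. Here h = (1, 1, 2, 2) and Δ = (9, -4, 1/2, -4), so the interior equations h_(i-1)·M_(i-1) + 2(h_(i-1)+h_i)·M_i + h_i·M_(i+1) = 6(Δ_i − Δ_(i-1)) read
  1·M_0 + 4·M_1 + 1·M_2 = 6(Δ_1 - Δ_0) = -78
  1·M_1 + 6·M_2 + 2·M_3 = 6(Δ_2 - Δ_1) = 27
  2·M_2 + 8·M_3 + 2·M_4 = 6(Δ_3 - Δ_2) = -27
Clamped end conditions give two more equations: 2h_0·M_0 + h_0·M_1 = 6(Δ_0 - S'(-1)) = 18 and h_3·M_3 + 2h_3·M_4 = 6(S'(5) - Δ_3) = 12.
Forward elimination and back-substitution give M_0 = 1943/84, M_1 = -1187/42, M_2 = 143/12, M_3 = -341/42, M_4 = 593/84.
On [-1, 0], with S_0(x) = a_0 + b_0·(x + 1) + c_0·(x + 1)² + d_0·(x + 1)³: c_0 = M_0/2 = 1943/168, d_0 = (M_1 - M_0)/(6h_0) = -1439/168, b_0 = Δ_0 - h_0(2M_0 + M_1)/6 = 6.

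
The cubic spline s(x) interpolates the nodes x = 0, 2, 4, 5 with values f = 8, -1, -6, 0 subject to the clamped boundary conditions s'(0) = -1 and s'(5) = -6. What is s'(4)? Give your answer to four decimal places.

Let M_i = s''(x_i). Step sizes h_i = 2, 2, 1; slopes of the chords Δ_i = (y_(i+1) - y_i)/h_i = -9/2, -5/2, 6.
  2·M_0 + 8·M_1 + 2·M_2 = 6(Δ_1 - Δ_0) = 12
  2·M_1 + 6·M_2 + 1·M_3 = 6(Δ_2 - Δ_1) = 51
Clamped end conditions give two more equations: 2h_0·M_0 + h_0·M_1 = 6(Δ_0 - s'(0)) = -21 and h_2·M_2 + 2h_2·M_3 = 6(s'(5) - Δ_2) = -72.
Solving the tridiagonal system: M_0 = -104/23, M_1 = -67/46, M_2 = 376/23, M_3 = -1016/23.
On [4, 5], s'(x) = b_2 + 2c_2·(x - 4) + 3d_2·(x - 4)² with b_2 = Δ_2 - h_2(2M_2 + M_3)/6 = 182/23, c_2 = M_2/2 = 188/23, d_2 = (M_3 - M_2)/(6h_2) = -232/23. So s'(4) = 182/23.

7.9130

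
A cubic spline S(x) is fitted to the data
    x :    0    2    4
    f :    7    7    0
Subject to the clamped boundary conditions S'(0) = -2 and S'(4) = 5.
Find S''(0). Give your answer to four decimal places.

7.3750

Let M_i = S''(x_i). Step sizes h_i = 2, 2; slopes of the chords Δ_i = (y_(i+1) - y_i)/h_i = 0, -7/2.
  2·M_0 + 8·M_1 + 2·M_2 = 6(Δ_1 - Δ_0) = -21
Clamped end conditions give two more equations: 2h_0·M_0 + h_0·M_1 = 6(Δ_0 - S'(0)) = 12 and h_1·M_1 + 2h_1·M_2 = 6(S'(4) - Δ_1) = 51.
Hence M_0 = 59/8, M_1 = -35/4, M_2 = 137/8.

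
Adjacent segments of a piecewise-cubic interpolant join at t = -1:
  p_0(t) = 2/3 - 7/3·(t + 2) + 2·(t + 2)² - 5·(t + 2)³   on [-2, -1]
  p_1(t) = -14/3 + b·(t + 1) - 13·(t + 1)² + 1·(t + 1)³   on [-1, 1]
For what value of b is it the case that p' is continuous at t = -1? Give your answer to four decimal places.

p_0'(t) = -7/3 + 4·(t + 2) - 15·(t + 2)², so p_0'(-1) = -40/3. On the right, p_1'(-1) = b, so b = -40/3.

-13.3333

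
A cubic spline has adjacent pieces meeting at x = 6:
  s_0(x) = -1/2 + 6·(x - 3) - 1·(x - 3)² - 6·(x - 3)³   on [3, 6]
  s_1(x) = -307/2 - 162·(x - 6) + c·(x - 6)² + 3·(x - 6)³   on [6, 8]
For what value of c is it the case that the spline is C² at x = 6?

-55

s_0''(x) = -2 - 36·(x - 3), so s_0''(6) = -110. On the right, s_1''(6) = 2c, so c = -55.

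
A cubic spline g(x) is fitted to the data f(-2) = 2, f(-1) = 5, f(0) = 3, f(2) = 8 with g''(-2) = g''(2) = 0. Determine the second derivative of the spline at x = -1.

-9

Let m_i = g''(x_i). Step sizes h_i = 1, 1, 2; slopes of the chords Δ_i = (y_(i+1) - y_i)/h_i = 3, -2, 5/2.
  1·m_0 + 4·m_1 + 1·m_2 = 6(Δ_1 - Δ_0) = -30
  1·m_1 + 6·m_2 + 2·m_3 = 6(Δ_2 - Δ_1) = 27
Natural end conditions: m_0 = m_3 = 0.
Solving: m_0 = 0, m_1 = -9, m_2 = 6, m_3 = 0.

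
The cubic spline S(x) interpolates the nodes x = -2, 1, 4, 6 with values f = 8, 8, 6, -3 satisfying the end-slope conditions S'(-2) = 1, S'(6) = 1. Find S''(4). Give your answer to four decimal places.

Let M_i = S''(x_i). Step sizes h_i = 3, 3, 2; slopes of the chords Δ_i = (y_(i+1) - y_i)/h_i = 0, -2/3, -9/2.
  3·M_0 + 12·M_1 + 3·M_2 = 6(Δ_1 - Δ_0) = -4
  3·M_1 + 10·M_2 + 2·M_3 = 6(Δ_2 - Δ_1) = -23
Clamped end conditions give two more equations: 2h_0·M_0 + h_0·M_1 = 6(Δ_0 - S'(-2)) = -6 and h_2·M_2 + 2h_2·M_3 = 6(S'(6) - Δ_2) = 33.
Solving: M_0 = -187/114, M_1 = 73/57, M_2 = -183/38, M_3 = 405/38.

-4.8158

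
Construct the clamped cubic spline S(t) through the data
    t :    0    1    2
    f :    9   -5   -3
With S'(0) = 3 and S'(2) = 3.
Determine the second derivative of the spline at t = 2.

-21

Put m_i = S'' at the i-th knot. Here h = (1, 1) and Δ = (-14, 2), so the interior equations h_(i-1)·m_(i-1) + 2(h_(i-1)+h_i)·m_i + h_i·m_(i+1) = 6(Δ_i − Δ_(i-1)) read
  1·m_0 + 4·m_1 + 1·m_2 = 6(Δ_1 - Δ_0) = 96
Clamped end conditions give two more equations: 2h_0·m_0 + h_0·m_1 = 6(Δ_0 - S'(0)) = -102 and h_1·m_1 + 2h_1·m_2 = 6(S'(2) - Δ_1) = 6.
Hence m_0 = -75, m_1 = 48, m_2 = -21.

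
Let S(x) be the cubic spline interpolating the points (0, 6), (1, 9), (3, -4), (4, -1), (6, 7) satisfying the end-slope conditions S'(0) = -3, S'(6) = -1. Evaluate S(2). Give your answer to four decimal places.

Put M_i = S'' at the i-th knot. Here h = (1, 2, 1, 2) and Δ = (3, -13/2, 3, 4), so the interior equations h_(i-1)·M_(i-1) + 2(h_(i-1)+h_i)·M_i + h_i·M_(i+1) = 6(Δ_i − Δ_(i-1)) read
  1·M_0 + 6·M_1 + 2·M_2 = 6(Δ_1 - Δ_0) = -57
  2·M_1 + 6·M_2 + 1·M_3 = 6(Δ_2 - Δ_1) = 57
  1·M_2 + 6·M_3 + 2·M_4 = 6(Δ_3 - Δ_2) = 6
Clamped end conditions give two more equations: 2h_0·M_0 + h_0·M_1 = 6(Δ_0 - S'(0)) = 36 and h_3·M_3 + 2h_3·M_4 = 6(S'(6) - Δ_3) = -30.
Hence M_0 = 2575/93, M_1 = -1802/93, M_2 = 1468/93, M_3 = 97/93, M_4 = -746/93.
On [1, 3], S(x) = 9 + 215/186·(x - 1) - 901/93·(x - 1)² + 545/186·(x - 1)³.
With (x - 1) = 1: S(2) = 316/93.

3.3978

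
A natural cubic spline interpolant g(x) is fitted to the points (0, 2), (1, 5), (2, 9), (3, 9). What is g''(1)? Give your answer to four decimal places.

3.2000

Put m_i = g'' at the i-th knot. Here h = (1, 1, 1) and Δ = (3, 4, 0), so the interior equations h_(i-1)·m_(i-1) + 2(h_(i-1)+h_i)·m_i + h_i·m_(i+1) = 6(Δ_i − Δ_(i-1)) read
  1·m_0 + 4·m_1 + 1·m_2 = 6(Δ_1 - Δ_0) = 6
  1·m_1 + 4·m_2 + 1·m_3 = 6(Δ_2 - Δ_1) = -24
Natural end conditions: m_0 = m_3 = 0.
Forward elimination and back-substitution give m_0 = 0, m_1 = 16/5, m_2 = -34/5, m_3 = 0.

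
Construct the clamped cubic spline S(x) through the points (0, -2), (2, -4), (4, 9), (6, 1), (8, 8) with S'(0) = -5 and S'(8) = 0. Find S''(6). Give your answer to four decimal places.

Let σ_i = S''(x_i). Step sizes h_i = 2, 2, 2, 2; slopes of the chords Δ_i = (y_(i+1) - y_i)/h_i = -1, 13/2, -4, 7/2.
  2·σ_0 + 8·σ_1 + 2·σ_2 = 6(Δ_1 - Δ_0) = 45
  2·σ_1 + 8·σ_2 + 2·σ_3 = 6(Δ_2 - Δ_1) = -63
  2·σ_2 + 8·σ_3 + 2·σ_4 = 6(Δ_3 - Δ_2) = 45
Clamped end conditions give two more equations: 2h_0·σ_0 + h_0·σ_1 = 6(Δ_0 - S'(0)) = 24 and h_3·σ_3 + 2h_3·σ_4 = 6(S'(8) - Δ_3) = -21.
Solving: σ_0 = 101/56, σ_1 = 235/28, σ_2 = -103/8, σ_3 = 325/28, σ_4 = -619/56.

11.6071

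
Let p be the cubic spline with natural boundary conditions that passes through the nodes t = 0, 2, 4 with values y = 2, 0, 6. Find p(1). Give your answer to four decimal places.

Put M_i = p'' at the i-th knot. Here h = (2, 2) and Δ = (-1, 3), so the interior equations h_(i-1)·M_(i-1) + 2(h_(i-1)+h_i)·M_i + h_i·M_(i+1) = 6(Δ_i − Δ_(i-1)) read
  2·M_0 + 8·M_1 + 2·M_2 = 6(Δ_1 - Δ_0) = 24
Natural end conditions: M_0 = M_2 = 0.
Hence M_0 = 0, M_1 = 3, M_2 = 0.
On [0, 2], p(t) = 2 - 2·t + 0·t² + 1/4·t³.
With t = 1: p(1) = 1/4.

0.2500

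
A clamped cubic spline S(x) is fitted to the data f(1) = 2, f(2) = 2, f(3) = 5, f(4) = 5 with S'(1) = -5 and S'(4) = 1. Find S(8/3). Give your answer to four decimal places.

4.2815

Let σ_i = S''(x_i). Step sizes h_i = 1, 1, 1; slopes of the chords Δ_i = (y_(i+1) - y_i)/h_i = 0, 3, 0.
  1·σ_0 + 4·σ_1 + 1·σ_2 = 6(Δ_1 - Δ_0) = 18
  1·σ_1 + 4·σ_2 + 1·σ_3 = 6(Δ_2 - Δ_1) = -18
Clamped end conditions give two more equations: 2h_0·σ_0 + h_0·σ_1 = 6(Δ_0 - S'(1)) = 30 and h_2·σ_2 + 2h_2·σ_3 = 6(S'(4) - Δ_2) = 6.
Solving the tridiagonal system: σ_0 = 68/5, σ_1 = 14/5, σ_2 = -34/5, σ_3 = 32/5.
On [2, 3], S(x) = 2 + 16/5·(x - 2) + 7/5·(x - 2)² - 8/5·(x - 2)³.
With (x - 2) = 2/3: S(8/3) = 578/135.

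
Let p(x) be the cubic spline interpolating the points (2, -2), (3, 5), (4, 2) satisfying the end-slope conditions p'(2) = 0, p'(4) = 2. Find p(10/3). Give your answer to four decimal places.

4.4444

With M_i denoting the second derivative at x_i, h_i = 1, 1, and Δ_i = (y_(i+1) − y_i)/h_i = 7, -3:
  1·M_0 + 4·M_1 + 1·M_2 = 6(Δ_1 - Δ_0) = -60
Clamped end conditions give two more equations: 2h_0·M_0 + h_0·M_1 = 6(Δ_0 - p'(2)) = 42 and h_1·M_1 + 2h_1·M_2 = 6(p'(4) - Δ_1) = 30.
Solving the tridiagonal system: M_0 = 37, M_1 = -32, M_2 = 31.
On [3, 4], p(x) = 5 + 5/2·(x - 3) - 16·(x - 3)² + 21/2·(x - 3)³.
With (x - 3) = 1/3: p(10/3) = 40/9.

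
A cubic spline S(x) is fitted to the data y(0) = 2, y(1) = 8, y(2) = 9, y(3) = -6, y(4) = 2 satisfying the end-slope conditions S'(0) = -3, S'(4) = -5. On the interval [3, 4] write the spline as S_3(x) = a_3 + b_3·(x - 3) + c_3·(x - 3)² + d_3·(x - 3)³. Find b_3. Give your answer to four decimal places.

-0.8571

With σ_i denoting the second derivative at x_i, h_i = 1, 1, 1, 1, and Δ_i = (y_(i+1) − y_i)/h_i = 6, 1, -15, 8:
  1·σ_0 + 4·σ_1 + 1·σ_2 = 6(Δ_1 - Δ_0) = -30
  1·σ_1 + 4·σ_2 + 1·σ_3 = 6(Δ_2 - Δ_1) = -96
  1·σ_2 + 4·σ_3 + 1·σ_4 = 6(Δ_3 - Δ_2) = 138
Clamped end conditions give two more equations: 2h_0·σ_0 + h_0·σ_1 = 6(Δ_0 - S'(0)) = 54 and h_3·σ_3 + 2h_3·σ_4 = 6(S'(4) - Δ_3) = -78.
Solving the tridiagonal system: σ_0 = 208/7, σ_1 = -38/7, σ_2 = -38, σ_3 = 430/7, σ_4 = -488/7.
On [3, 4], with S_3(x) = a_3 + b_3·(x - 3) + c_3·(x - 3)² + d_3·(x - 3)³: c_3 = σ_3/2 = 215/7, d_3 = (σ_4 - σ_3)/(6h_3) = -153/7, b_3 = Δ_3 - h_3(2σ_3 + σ_4)/6 = -6/7.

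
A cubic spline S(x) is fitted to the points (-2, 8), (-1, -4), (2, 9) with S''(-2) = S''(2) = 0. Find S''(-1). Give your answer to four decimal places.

12.2500

With M_i denoting the second derivative at x_i, h_i = 1, 3, and Δ_i = (y_(i+1) − y_i)/h_i = -12, 13/3:
  1·M_0 + 8·M_1 + 3·M_2 = 6(Δ_1 - Δ_0) = 98
Natural end conditions: M_0 = M_2 = 0.
Forward elimination and back-substitution give M_0 = 0, M_1 = 49/4, M_2 = 0.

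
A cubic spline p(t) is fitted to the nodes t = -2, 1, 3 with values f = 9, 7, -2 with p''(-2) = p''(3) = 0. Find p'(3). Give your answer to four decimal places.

Put M_i = p'' at the i-th knot. Here h = (3, 2) and Δ = (-2/3, -9/2), so the interior equations h_(i-1)·M_(i-1) + 2(h_(i-1)+h_i)·M_i + h_i·M_(i+1) = 6(Δ_i − Δ_(i-1)) read
  3·M_0 + 10·M_1 + 2·M_2 = 6(Δ_1 - Δ_0) = -23
Natural end conditions: M_0 = M_2 = 0.
Solving: M_0 = 0, M_1 = -23/10, M_2 = 0.
On [1, 3], p'(t) = b_1 + 2c_1·(t - 1) + 3d_1·(t - 1)² with b_1 = Δ_1 - h_1(2M_1 + M_2)/6 = -89/30, c_1 = M_1/2 = -23/20, d_1 = (M_2 - M_1)/(6h_1) = 23/120. So p'(3) = -79/15.

-5.2667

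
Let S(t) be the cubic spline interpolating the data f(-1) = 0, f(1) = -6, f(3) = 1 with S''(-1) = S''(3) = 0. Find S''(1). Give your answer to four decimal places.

With σ_i denoting the second derivative at x_i, h_i = 2, 2, and Δ_i = (y_(i+1) − y_i)/h_i = -3, 7/2:
  2·σ_0 + 8·σ_1 + 2·σ_2 = 6(Δ_1 - Δ_0) = 39
Natural end conditions: σ_0 = σ_2 = 0.
Hence σ_0 = 0, σ_1 = 39/8, σ_2 = 0.

4.8750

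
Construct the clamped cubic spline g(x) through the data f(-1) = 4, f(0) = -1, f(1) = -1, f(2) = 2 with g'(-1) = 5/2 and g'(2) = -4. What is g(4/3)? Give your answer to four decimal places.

0.7605

Write σ_i for g''(x_i). With h_i = 1, 1, 1 and divided differences Δ_i = -5, 0, 3, the continuity of g' gives the tridiagonal system
  1·σ_0 + 4·σ_1 + 1·σ_2 = 6(Δ_1 - Δ_0) = 30
  1·σ_1 + 4·σ_2 + 1·σ_3 = 6(Δ_2 - Δ_1) = 18
Clamped end conditions give two more equations: 2h_0·σ_0 + h_0·σ_1 = 6(Δ_0 - g'(-1)) = -45 and h_2·σ_2 + 2h_2·σ_3 = 6(g'(2) - Δ_2) = -42.
Forward elimination and back-substitution give σ_0 = -434/15, σ_1 = 193/15, σ_2 = 112/15, σ_3 = -371/15.
On [1, 2], g(x) = -1 + 139/30·(x - 1) + 56/15·(x - 1)² - 161/30·(x - 1)³.
With (x - 1) = 1/3: g(4/3) = 308/405.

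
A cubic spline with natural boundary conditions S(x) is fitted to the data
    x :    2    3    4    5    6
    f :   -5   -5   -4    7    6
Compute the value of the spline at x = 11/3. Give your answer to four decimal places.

-5.4868

Write σ_i for S''(x_i). With h_i = 1, 1, 1, 1 and divided differences Δ_i = 0, 1, 11, -1, the continuity of S' gives the tridiagonal system
  1·σ_0 + 4·σ_1 + 1·σ_2 = 6(Δ_1 - Δ_0) = 6
  1·σ_1 + 4·σ_2 + 1·σ_3 = 6(Δ_2 - Δ_1) = 60
  1·σ_2 + 4·σ_3 + 1·σ_4 = 6(Δ_3 - Δ_2) = -72
Natural end conditions: σ_0 = σ_4 = 0.
Forward elimination and back-substitution give σ_0 = 0, σ_1 = -111/28, σ_2 = 153/7, σ_3 = -657/28, σ_4 = 0.
On [3, 4], S(x) = -5 - 37/28·(x - 3) - 111/56·(x - 3)² + 241/56·(x - 3)³.
With (x - 3) = 2/3: S(11/3) = -1037/189.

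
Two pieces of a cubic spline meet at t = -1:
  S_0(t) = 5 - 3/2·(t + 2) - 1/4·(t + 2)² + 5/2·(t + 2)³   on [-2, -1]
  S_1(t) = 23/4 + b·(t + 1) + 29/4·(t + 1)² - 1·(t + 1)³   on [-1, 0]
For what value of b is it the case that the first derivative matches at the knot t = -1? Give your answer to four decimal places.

S_0'(t) = -3/2 - 1/2·(t + 2) + 15/2·(t + 2)², so S_0'(-1) = 11/2. On the right, S_1'(-1) = b, so b = 11/2.

5.5000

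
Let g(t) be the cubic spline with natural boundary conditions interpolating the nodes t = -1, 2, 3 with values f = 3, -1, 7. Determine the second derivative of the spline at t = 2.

7

Write σ_i for g''(x_i). With h_i = 3, 1 and divided differences Δ_i = -4/3, 8, the continuity of g' gives the tridiagonal system
  3·σ_0 + 8·σ_1 + 1·σ_2 = 6(Δ_1 - Δ_0) = 56
Natural end conditions: σ_0 = σ_2 = 0.
Hence σ_0 = 0, σ_1 = 7, σ_2 = 0.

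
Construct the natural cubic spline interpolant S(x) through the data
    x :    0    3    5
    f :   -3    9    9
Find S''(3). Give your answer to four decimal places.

Let M_i = S''(x_i). Step sizes h_i = 3, 2; slopes of the chords Δ_i = (y_(i+1) - y_i)/h_i = 4, 0.
  3·M_0 + 10·M_1 + 2·M_2 = 6(Δ_1 - Δ_0) = -24
Natural end conditions: M_0 = M_2 = 0.
Hence M_0 = 0, M_1 = -12/5, M_2 = 0.

-2.4000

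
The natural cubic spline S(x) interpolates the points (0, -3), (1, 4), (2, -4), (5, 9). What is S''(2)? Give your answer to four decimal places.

Let M_i = S''(x_i). Step sizes h_i = 1, 1, 3; slopes of the chords Δ_i = (y_(i+1) - y_i)/h_i = 7, -8, 13/3.
  1·M_0 + 4·M_1 + 1·M_2 = 6(Δ_1 - Δ_0) = -90
  1·M_1 + 8·M_2 + 3·M_3 = 6(Δ_2 - Δ_1) = 74
Natural end conditions: M_0 = M_3 = 0.
Hence M_0 = 0, M_1 = -794/31, M_2 = 386/31, M_3 = 0.

12.4516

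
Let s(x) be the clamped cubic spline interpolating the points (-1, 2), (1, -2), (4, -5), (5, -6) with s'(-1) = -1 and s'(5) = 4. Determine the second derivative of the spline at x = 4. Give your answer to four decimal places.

Let σ_i = s''(x_i). Step sizes h_i = 2, 3, 1; slopes of the chords Δ_i = (y_(i+1) - y_i)/h_i = -2, -1, -1.
  2·σ_0 + 10·σ_1 + 3·σ_2 = 6(Δ_1 - Δ_0) = 6
  3·σ_1 + 8·σ_2 + 1·σ_3 = 6(Δ_2 - Δ_1) = 0
Clamped end conditions give two more equations: 2h_0·σ_0 + h_0·σ_1 = 6(Δ_0 - s'(-1)) = -6 and h_2·σ_2 + 2h_2·σ_3 = 6(s'(5) - Δ_2) = 30.
Hence σ_0 = -32/13, σ_1 = 25/13, σ_2 = -36/13, σ_3 = 213/13.

-2.7692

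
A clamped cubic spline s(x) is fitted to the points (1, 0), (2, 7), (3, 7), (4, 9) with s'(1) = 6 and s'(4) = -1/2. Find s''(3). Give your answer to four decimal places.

Put σ_i = s'' at the i-th knot. Here h = (1, 1, 1) and Δ = (7, 0, 2), so the interior equations h_(i-1)·σ_(i-1) + 2(h_(i-1)+h_i)·σ_i + h_i·σ_(i+1) = 6(Δ_i − Δ_(i-1)) read
  1·σ_0 + 4·σ_1 + 1·σ_2 = 6(Δ_1 - Δ_0) = -42
  1·σ_1 + 4·σ_2 + 1·σ_3 = 6(Δ_2 - Δ_1) = 12
Clamped end conditions give two more equations: 2h_0·σ_0 + h_0·σ_1 = 6(Δ_0 - s'(1)) = 6 and h_2·σ_2 + 2h_2·σ_3 = 6(s'(4) - Δ_2) = -15.
Solving the tridiagonal system: σ_0 = 163/15, σ_1 = -236/15, σ_2 = 151/15, σ_3 = -188/15.

10.0667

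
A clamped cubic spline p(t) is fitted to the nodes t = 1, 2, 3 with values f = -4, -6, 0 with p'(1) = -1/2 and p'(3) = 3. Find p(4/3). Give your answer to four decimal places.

With M_i denoting the second derivative at x_i, h_i = 1, 1, and Δ_i = (y_(i+1) − y_i)/h_i = -2, 6:
  1·M_0 + 4·M_1 + 1·M_2 = 6(Δ_1 - Δ_0) = 48
Clamped end conditions give two more equations: 2h_0·M_0 + h_0·M_1 = 6(Δ_0 - p'(1)) = -9 and h_1·M_1 + 2h_1·M_2 = 6(p'(3) - Δ_1) = -18.
Solving: M_0 = -59/4, M_1 = 41/2, M_2 = -77/4.
On [1, 2], p(t) = -4 - 1/2·(t - 1) - 59/8·(t - 1)² + 47/8·(t - 1)³.
With (t - 1) = 1/3: p(4/3) = -515/108.

-4.7685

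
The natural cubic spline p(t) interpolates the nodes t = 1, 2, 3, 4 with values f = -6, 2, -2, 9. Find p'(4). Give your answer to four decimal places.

Put σ_i = p'' at the i-th knot. Here h = (1, 1, 1) and Δ = (8, -4, 11), so the interior equations h_(i-1)·σ_(i-1) + 2(h_(i-1)+h_i)·σ_i + h_i·σ_(i+1) = 6(Δ_i − Δ_(i-1)) read
  1·σ_0 + 4·σ_1 + 1·σ_2 = 6(Δ_1 - Δ_0) = -72
  1·σ_1 + 4·σ_2 + 1·σ_3 = 6(Δ_2 - Δ_1) = 90
Natural end conditions: σ_0 = σ_3 = 0.
Solving: σ_0 = 0, σ_1 = -126/5, σ_2 = 144/5, σ_3 = 0.
On [3, 4], p'(t) = b_2 + 2c_2·(t - 3) + 3d_2·(t - 3)² with b_2 = Δ_2 - h_2(2σ_2 + σ_3)/6 = 7/5, c_2 = σ_2/2 = 72/5, d_2 = (σ_3 - σ_2)/(6h_2) = -24/5. So p'(4) = 79/5.

15.8000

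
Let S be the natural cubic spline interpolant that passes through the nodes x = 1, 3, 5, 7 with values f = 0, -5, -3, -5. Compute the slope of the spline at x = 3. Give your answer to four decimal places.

-0.3667

With σ_i denoting the second derivative at x_i, h_i = 2, 2, 2, and Δ_i = (y_(i+1) − y_i)/h_i = -5/2, 1, -1:
  2·σ_0 + 8·σ_1 + 2·σ_2 = 6(Δ_1 - Δ_0) = 21
  2·σ_1 + 8·σ_2 + 2·σ_3 = 6(Δ_2 - Δ_1) = -12
Natural end conditions: σ_0 = σ_3 = 0.
Solving the tridiagonal system: σ_0 = 0, σ_1 = 16/5, σ_2 = -23/10, σ_3 = 0.
On [3, 5], S'(x) = b_1 + 2c_1·(x - 3) + 3d_1·(x - 3)² with b_1 = Δ_1 - h_1(2σ_1 + σ_2)/6 = -11/30, c_1 = σ_1/2 = 8/5, d_1 = (σ_2 - σ_1)/(6h_1) = -11/24. So S'(3) = -11/30.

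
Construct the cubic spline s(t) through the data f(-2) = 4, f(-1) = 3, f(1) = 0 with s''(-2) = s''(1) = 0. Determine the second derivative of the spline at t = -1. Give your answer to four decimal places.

Write M_i for s''(x_i). With h_i = 1, 2 and divided differences Δ_i = -1, -3/2, the continuity of s' gives the tridiagonal system
  1·M_0 + 6·M_1 + 2·M_2 = 6(Δ_1 - Δ_0) = -3
Natural end conditions: M_0 = M_2 = 0.
Solving the tridiagonal system: M_0 = 0, M_1 = -1/2, M_2 = 0.

-0.5000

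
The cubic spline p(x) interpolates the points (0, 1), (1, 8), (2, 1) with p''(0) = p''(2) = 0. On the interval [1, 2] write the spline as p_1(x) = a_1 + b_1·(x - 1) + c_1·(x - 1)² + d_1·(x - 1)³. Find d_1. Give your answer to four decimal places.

3.5000

Let σ_i = p''(x_i). Step sizes h_i = 1, 1; slopes of the chords Δ_i = (y_(i+1) - y_i)/h_i = 7, -7.
  1·σ_0 + 4·σ_1 + 1·σ_2 = 6(Δ_1 - Δ_0) = -84
Natural end conditions: σ_0 = σ_2 = 0.
Solving the tridiagonal system: σ_0 = 0, σ_1 = -21, σ_2 = 0.
On [1, 2], with p_1(x) = a_1 + b_1·(x - 1) + c_1·(x - 1)² + d_1·(x - 1)³: c_1 = σ_1/2 = -21/2, d_1 = (σ_2 - σ_1)/(6h_1) = 7/2, b_1 = Δ_1 - h_1(2σ_1 + σ_2)/6 = 0.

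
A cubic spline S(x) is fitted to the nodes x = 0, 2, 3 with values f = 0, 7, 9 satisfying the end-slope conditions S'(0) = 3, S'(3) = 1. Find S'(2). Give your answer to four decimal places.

2.9167

Put σ_i = S'' at the i-th knot. Here h = (2, 1) and Δ = (7/2, 2), so the interior equations h_(i-1)·σ_(i-1) + 2(h_(i-1)+h_i)·σ_i + h_i·σ_(i+1) = 6(Δ_i − Δ_(i-1)) read
  2·σ_0 + 6·σ_1 + 1·σ_2 = 6(Δ_1 - Δ_0) = -9
Clamped end conditions give two more equations: 2h_0·σ_0 + h_0·σ_1 = 6(Δ_0 - S'(0)) = 3 and h_1·σ_1 + 2h_1·σ_2 = 6(S'(3) - Δ_1) = -6.
Hence σ_0 = 19/12, σ_1 = -5/3, σ_2 = -13/6.
On [2, 3], S'(x) = b_1 + 2c_1·(x - 2) + 3d_1·(x - 2)² with b_1 = Δ_1 - h_1(2σ_1 + σ_2)/6 = 35/12, c_1 = σ_1/2 = -5/6, d_1 = (σ_2 - σ_1)/(6h_1) = -1/12. So S'(2) = 35/12.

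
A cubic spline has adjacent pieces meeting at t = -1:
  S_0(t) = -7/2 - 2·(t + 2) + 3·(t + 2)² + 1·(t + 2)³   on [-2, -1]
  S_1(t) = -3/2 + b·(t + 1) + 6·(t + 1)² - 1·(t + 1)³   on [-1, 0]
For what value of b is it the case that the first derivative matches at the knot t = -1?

S_0'(t) = -2 + 6·(t + 2) + 3·(t + 2)², so S_0'(-1) = 7. On the right, S_1'(-1) = b, so b = 7.

7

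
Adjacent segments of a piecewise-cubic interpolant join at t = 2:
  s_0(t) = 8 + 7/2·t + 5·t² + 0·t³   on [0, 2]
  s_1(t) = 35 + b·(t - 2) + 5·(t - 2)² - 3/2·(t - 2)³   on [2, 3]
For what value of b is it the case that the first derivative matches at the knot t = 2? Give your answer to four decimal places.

23.5000

s_0'(t) = 7/2 + 10·t + 0·t², so s_0'(2) = 47/2. On the right, s_1'(2) = b, so b = 47/2.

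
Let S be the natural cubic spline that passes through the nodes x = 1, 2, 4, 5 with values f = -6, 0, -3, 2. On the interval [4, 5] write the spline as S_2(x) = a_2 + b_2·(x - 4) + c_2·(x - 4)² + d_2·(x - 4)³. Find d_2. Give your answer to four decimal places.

-1.6875

With m_i denoting the second derivative at x_i, h_i = 1, 2, 1, and Δ_i = (y_(i+1) − y_i)/h_i = 6, -3/2, 5:
  1·m_0 + 6·m_1 + 2·m_2 = 6(Δ_1 - Δ_0) = -45
  2·m_1 + 6·m_2 + 1·m_3 = 6(Δ_2 - Δ_1) = 39
Natural end conditions: m_0 = m_3 = 0.
Solving: m_0 = 0, m_1 = -87/8, m_2 = 81/8, m_3 = 0.
On [4, 5], with S_2(x) = a_2 + b_2·(x - 4) + c_2·(x - 4)² + d_2·(x - 4)³: c_2 = m_2/2 = 81/16, d_2 = (m_3 - m_2)/(6h_2) = -27/16, b_2 = Δ_2 - h_2(2m_2 + m_3)/6 = 13/8.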